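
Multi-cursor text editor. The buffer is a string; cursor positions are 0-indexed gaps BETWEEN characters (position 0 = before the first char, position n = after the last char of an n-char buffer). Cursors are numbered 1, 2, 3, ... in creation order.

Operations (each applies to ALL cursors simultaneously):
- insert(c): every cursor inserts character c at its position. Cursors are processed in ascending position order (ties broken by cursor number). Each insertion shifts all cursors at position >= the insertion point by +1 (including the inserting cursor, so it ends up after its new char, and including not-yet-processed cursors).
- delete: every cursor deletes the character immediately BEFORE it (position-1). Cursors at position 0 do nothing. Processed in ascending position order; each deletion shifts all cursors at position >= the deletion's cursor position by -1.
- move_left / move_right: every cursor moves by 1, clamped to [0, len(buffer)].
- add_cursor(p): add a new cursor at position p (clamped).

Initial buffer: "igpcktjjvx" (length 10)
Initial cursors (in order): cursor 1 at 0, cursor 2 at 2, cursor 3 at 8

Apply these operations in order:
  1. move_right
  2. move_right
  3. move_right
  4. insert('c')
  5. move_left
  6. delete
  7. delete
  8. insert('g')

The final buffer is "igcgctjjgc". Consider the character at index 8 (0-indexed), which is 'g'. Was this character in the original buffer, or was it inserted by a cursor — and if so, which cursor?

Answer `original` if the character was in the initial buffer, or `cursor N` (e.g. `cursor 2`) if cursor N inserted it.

After op 1 (move_right): buffer="igpcktjjvx" (len 10), cursors c1@1 c2@3 c3@9, authorship ..........
After op 2 (move_right): buffer="igpcktjjvx" (len 10), cursors c1@2 c2@4 c3@10, authorship ..........
After op 3 (move_right): buffer="igpcktjjvx" (len 10), cursors c1@3 c2@5 c3@10, authorship ..........
After op 4 (insert('c')): buffer="igpcckctjjvxc" (len 13), cursors c1@4 c2@7 c3@13, authorship ...1..2.....3
After op 5 (move_left): buffer="igpcckctjjvxc" (len 13), cursors c1@3 c2@6 c3@12, authorship ...1..2.....3
After op 6 (delete): buffer="igccctjjvc" (len 10), cursors c1@2 c2@4 c3@9, authorship ..1.2....3
After op 7 (delete): buffer="icctjjc" (len 7), cursors c1@1 c2@2 c3@6, authorship .12...3
After op 8 (insert('g')): buffer="igcgctjjgc" (len 10), cursors c1@2 c2@4 c3@9, authorship .1122...33
Authorship (.=original, N=cursor N): . 1 1 2 2 . . . 3 3
Index 8: author = 3

Answer: cursor 3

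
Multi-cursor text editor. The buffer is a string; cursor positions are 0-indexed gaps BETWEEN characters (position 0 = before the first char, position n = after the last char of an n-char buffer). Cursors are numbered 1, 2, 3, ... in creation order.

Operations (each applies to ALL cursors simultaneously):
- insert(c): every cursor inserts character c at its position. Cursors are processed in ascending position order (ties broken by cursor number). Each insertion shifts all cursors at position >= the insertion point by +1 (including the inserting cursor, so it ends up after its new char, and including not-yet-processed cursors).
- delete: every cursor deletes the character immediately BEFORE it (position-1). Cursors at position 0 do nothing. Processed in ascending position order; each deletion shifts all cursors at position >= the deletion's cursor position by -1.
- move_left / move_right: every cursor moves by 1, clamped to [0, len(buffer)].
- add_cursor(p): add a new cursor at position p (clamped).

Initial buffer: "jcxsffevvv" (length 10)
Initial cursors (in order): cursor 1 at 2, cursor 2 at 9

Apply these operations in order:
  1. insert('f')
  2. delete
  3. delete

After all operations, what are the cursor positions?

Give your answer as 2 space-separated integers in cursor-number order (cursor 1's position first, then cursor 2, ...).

After op 1 (insert('f')): buffer="jcfxsffevvfv" (len 12), cursors c1@3 c2@11, authorship ..1.......2.
After op 2 (delete): buffer="jcxsffevvv" (len 10), cursors c1@2 c2@9, authorship ..........
After op 3 (delete): buffer="jxsffevv" (len 8), cursors c1@1 c2@7, authorship ........

Answer: 1 7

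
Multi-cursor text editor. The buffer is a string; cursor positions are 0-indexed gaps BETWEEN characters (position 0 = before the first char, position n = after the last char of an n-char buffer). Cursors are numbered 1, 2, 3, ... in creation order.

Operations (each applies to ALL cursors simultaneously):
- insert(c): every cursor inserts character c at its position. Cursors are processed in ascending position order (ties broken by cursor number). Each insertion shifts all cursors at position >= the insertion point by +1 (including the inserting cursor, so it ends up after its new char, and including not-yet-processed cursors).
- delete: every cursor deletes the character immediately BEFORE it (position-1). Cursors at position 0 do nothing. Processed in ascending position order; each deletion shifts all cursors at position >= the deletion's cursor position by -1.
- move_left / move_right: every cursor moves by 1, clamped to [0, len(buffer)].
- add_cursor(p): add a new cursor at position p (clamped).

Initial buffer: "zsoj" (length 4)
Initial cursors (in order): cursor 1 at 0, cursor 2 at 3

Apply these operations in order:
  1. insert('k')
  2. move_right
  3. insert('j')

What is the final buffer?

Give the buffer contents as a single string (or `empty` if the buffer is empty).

After op 1 (insert('k')): buffer="kzsokj" (len 6), cursors c1@1 c2@5, authorship 1...2.
After op 2 (move_right): buffer="kzsokj" (len 6), cursors c1@2 c2@6, authorship 1...2.
After op 3 (insert('j')): buffer="kzjsokjj" (len 8), cursors c1@3 c2@8, authorship 1.1..2.2

Answer: kzjsokjj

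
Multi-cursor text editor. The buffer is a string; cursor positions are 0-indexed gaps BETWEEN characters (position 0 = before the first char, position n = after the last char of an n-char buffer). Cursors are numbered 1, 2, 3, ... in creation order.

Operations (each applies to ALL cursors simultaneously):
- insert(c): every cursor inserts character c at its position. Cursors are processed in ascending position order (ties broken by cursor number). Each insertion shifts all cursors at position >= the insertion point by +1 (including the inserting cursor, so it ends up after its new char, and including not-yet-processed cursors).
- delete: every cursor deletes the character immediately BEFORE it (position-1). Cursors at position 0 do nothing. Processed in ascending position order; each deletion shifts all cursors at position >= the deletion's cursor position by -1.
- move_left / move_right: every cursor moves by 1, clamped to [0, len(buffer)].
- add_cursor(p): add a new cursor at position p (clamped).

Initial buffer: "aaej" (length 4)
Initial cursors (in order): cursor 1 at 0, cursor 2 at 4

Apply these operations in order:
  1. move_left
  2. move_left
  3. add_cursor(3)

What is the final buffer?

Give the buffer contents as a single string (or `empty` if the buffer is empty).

Answer: aaej

Derivation:
After op 1 (move_left): buffer="aaej" (len 4), cursors c1@0 c2@3, authorship ....
After op 2 (move_left): buffer="aaej" (len 4), cursors c1@0 c2@2, authorship ....
After op 3 (add_cursor(3)): buffer="aaej" (len 4), cursors c1@0 c2@2 c3@3, authorship ....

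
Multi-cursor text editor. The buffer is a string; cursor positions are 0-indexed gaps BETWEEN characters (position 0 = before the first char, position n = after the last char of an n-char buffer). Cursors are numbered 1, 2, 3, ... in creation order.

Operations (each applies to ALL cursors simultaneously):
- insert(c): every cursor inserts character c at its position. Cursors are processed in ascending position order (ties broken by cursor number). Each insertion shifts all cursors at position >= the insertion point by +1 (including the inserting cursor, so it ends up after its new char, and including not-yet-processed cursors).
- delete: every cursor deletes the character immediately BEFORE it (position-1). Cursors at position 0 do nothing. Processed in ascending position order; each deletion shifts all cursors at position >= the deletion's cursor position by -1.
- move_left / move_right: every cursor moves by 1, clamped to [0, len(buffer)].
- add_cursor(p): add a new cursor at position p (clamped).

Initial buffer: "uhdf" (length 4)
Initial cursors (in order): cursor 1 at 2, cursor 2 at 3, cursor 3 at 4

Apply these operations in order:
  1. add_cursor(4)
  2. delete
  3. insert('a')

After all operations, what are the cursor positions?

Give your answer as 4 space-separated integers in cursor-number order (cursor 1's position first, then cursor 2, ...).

Answer: 4 4 4 4

Derivation:
After op 1 (add_cursor(4)): buffer="uhdf" (len 4), cursors c1@2 c2@3 c3@4 c4@4, authorship ....
After op 2 (delete): buffer="" (len 0), cursors c1@0 c2@0 c3@0 c4@0, authorship 
After op 3 (insert('a')): buffer="aaaa" (len 4), cursors c1@4 c2@4 c3@4 c4@4, authorship 1234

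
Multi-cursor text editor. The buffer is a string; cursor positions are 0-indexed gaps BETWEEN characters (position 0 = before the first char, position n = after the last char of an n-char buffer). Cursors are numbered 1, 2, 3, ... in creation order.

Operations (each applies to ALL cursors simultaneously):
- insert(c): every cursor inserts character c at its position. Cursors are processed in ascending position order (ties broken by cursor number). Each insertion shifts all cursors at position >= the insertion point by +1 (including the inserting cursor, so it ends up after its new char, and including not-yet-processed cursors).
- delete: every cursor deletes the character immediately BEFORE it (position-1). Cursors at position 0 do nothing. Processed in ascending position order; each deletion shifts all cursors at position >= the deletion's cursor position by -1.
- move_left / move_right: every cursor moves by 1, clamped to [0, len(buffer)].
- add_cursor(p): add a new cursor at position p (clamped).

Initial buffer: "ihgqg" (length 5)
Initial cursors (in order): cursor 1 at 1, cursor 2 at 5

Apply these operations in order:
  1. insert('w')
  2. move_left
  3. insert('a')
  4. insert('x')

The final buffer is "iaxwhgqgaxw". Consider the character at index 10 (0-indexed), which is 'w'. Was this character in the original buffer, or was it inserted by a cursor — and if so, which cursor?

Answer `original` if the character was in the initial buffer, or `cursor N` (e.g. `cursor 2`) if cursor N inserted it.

After op 1 (insert('w')): buffer="iwhgqgw" (len 7), cursors c1@2 c2@7, authorship .1....2
After op 2 (move_left): buffer="iwhgqgw" (len 7), cursors c1@1 c2@6, authorship .1....2
After op 3 (insert('a')): buffer="iawhgqgaw" (len 9), cursors c1@2 c2@8, authorship .11....22
After op 4 (insert('x')): buffer="iaxwhgqgaxw" (len 11), cursors c1@3 c2@10, authorship .111....222
Authorship (.=original, N=cursor N): . 1 1 1 . . . . 2 2 2
Index 10: author = 2

Answer: cursor 2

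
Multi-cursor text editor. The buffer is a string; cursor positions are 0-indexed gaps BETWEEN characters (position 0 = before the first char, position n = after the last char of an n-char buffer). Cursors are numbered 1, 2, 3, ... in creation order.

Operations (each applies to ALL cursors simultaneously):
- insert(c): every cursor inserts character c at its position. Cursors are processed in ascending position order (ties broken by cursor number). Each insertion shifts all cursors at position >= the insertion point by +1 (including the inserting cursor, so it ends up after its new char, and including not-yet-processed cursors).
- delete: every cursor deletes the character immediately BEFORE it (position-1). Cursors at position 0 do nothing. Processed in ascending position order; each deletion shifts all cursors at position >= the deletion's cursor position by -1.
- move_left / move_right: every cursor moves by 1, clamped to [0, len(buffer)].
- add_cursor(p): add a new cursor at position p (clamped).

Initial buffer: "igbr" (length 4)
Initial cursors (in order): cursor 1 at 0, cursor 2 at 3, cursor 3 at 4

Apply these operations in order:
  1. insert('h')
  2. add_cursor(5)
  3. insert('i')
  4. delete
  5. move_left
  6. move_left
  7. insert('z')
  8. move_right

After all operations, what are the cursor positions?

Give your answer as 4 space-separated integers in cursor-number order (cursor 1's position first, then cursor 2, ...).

After op 1 (insert('h')): buffer="higbhrh" (len 7), cursors c1@1 c2@5 c3@7, authorship 1...2.3
After op 2 (add_cursor(5)): buffer="higbhrh" (len 7), cursors c1@1 c2@5 c4@5 c3@7, authorship 1...2.3
After op 3 (insert('i')): buffer="hiigbhiirhi" (len 11), cursors c1@2 c2@8 c4@8 c3@11, authorship 11...224.33
After op 4 (delete): buffer="higbhrh" (len 7), cursors c1@1 c2@5 c4@5 c3@7, authorship 1...2.3
After op 5 (move_left): buffer="higbhrh" (len 7), cursors c1@0 c2@4 c4@4 c3@6, authorship 1...2.3
After op 6 (move_left): buffer="higbhrh" (len 7), cursors c1@0 c2@3 c4@3 c3@5, authorship 1...2.3
After op 7 (insert('z')): buffer="zhigzzbhzrh" (len 11), cursors c1@1 c2@6 c4@6 c3@9, authorship 11..24.23.3
After op 8 (move_right): buffer="zhigzzbhzrh" (len 11), cursors c1@2 c2@7 c4@7 c3@10, authorship 11..24.23.3

Answer: 2 7 10 7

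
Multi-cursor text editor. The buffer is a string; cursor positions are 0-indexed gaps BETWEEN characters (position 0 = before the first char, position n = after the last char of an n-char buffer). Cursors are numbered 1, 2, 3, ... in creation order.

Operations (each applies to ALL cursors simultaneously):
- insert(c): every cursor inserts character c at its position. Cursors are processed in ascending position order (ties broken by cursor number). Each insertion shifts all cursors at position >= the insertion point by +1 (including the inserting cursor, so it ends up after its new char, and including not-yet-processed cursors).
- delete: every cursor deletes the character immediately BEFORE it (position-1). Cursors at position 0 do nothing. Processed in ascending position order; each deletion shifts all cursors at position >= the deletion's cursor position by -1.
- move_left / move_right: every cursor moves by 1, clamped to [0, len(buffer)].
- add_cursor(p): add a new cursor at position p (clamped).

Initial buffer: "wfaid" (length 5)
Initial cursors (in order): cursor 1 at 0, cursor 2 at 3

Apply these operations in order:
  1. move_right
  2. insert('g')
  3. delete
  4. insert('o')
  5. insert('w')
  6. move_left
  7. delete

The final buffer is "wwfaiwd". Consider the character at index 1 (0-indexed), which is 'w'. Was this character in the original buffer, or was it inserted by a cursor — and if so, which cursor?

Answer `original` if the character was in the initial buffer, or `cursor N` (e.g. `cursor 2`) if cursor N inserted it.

After op 1 (move_right): buffer="wfaid" (len 5), cursors c1@1 c2@4, authorship .....
After op 2 (insert('g')): buffer="wgfaigd" (len 7), cursors c1@2 c2@6, authorship .1...2.
After op 3 (delete): buffer="wfaid" (len 5), cursors c1@1 c2@4, authorship .....
After op 4 (insert('o')): buffer="wofaiod" (len 7), cursors c1@2 c2@6, authorship .1...2.
After op 5 (insert('w')): buffer="wowfaiowd" (len 9), cursors c1@3 c2@8, authorship .11...22.
After op 6 (move_left): buffer="wowfaiowd" (len 9), cursors c1@2 c2@7, authorship .11...22.
After op 7 (delete): buffer="wwfaiwd" (len 7), cursors c1@1 c2@5, authorship .1...2.
Authorship (.=original, N=cursor N): . 1 . . . 2 .
Index 1: author = 1

Answer: cursor 1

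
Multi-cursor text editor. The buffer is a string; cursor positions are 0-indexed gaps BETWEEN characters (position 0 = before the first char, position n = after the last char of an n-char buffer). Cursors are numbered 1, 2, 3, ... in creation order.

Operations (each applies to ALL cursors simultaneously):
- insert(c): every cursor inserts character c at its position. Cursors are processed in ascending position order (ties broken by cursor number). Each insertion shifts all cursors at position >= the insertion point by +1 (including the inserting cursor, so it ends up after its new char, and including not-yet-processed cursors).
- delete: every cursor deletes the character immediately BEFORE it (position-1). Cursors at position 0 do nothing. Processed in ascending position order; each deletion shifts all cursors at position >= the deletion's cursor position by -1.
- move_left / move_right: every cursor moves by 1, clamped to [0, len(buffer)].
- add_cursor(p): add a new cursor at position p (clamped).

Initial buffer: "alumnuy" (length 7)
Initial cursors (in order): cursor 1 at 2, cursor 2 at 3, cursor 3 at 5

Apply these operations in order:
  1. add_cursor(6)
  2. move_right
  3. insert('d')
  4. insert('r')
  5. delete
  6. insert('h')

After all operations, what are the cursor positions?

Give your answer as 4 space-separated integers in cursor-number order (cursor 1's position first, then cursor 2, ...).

Answer: 5 8 12 15

Derivation:
After op 1 (add_cursor(6)): buffer="alumnuy" (len 7), cursors c1@2 c2@3 c3@5 c4@6, authorship .......
After op 2 (move_right): buffer="alumnuy" (len 7), cursors c1@3 c2@4 c3@6 c4@7, authorship .......
After op 3 (insert('d')): buffer="aludmdnudyd" (len 11), cursors c1@4 c2@6 c3@9 c4@11, authorship ...1.2..3.4
After op 4 (insert('r')): buffer="aludrmdrnudrydr" (len 15), cursors c1@5 c2@8 c3@12 c4@15, authorship ...11.22..33.44
After op 5 (delete): buffer="aludmdnudyd" (len 11), cursors c1@4 c2@6 c3@9 c4@11, authorship ...1.2..3.4
After op 6 (insert('h')): buffer="aludhmdhnudhydh" (len 15), cursors c1@5 c2@8 c3@12 c4@15, authorship ...11.22..33.44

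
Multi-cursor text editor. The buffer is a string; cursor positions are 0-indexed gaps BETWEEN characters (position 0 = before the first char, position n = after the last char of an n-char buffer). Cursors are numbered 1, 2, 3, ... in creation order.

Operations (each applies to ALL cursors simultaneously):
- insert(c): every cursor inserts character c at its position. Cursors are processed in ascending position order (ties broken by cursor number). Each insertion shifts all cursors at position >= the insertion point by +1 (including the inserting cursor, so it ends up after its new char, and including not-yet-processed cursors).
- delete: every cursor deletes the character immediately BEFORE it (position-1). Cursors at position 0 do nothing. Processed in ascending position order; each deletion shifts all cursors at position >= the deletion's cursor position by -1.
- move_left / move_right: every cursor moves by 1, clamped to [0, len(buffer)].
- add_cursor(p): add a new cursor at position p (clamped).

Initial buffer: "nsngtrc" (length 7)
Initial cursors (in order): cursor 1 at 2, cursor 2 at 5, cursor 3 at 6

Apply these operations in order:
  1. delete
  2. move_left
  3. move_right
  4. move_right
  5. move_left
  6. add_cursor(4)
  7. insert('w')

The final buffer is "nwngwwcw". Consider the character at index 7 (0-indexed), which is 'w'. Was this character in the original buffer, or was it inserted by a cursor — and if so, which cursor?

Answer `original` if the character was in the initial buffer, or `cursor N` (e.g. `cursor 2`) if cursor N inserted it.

After op 1 (delete): buffer="nngc" (len 4), cursors c1@1 c2@3 c3@3, authorship ....
After op 2 (move_left): buffer="nngc" (len 4), cursors c1@0 c2@2 c3@2, authorship ....
After op 3 (move_right): buffer="nngc" (len 4), cursors c1@1 c2@3 c3@3, authorship ....
After op 4 (move_right): buffer="nngc" (len 4), cursors c1@2 c2@4 c3@4, authorship ....
After op 5 (move_left): buffer="nngc" (len 4), cursors c1@1 c2@3 c3@3, authorship ....
After op 6 (add_cursor(4)): buffer="nngc" (len 4), cursors c1@1 c2@3 c3@3 c4@4, authorship ....
After op 7 (insert('w')): buffer="nwngwwcw" (len 8), cursors c1@2 c2@6 c3@6 c4@8, authorship .1..23.4
Authorship (.=original, N=cursor N): . 1 . . 2 3 . 4
Index 7: author = 4

Answer: cursor 4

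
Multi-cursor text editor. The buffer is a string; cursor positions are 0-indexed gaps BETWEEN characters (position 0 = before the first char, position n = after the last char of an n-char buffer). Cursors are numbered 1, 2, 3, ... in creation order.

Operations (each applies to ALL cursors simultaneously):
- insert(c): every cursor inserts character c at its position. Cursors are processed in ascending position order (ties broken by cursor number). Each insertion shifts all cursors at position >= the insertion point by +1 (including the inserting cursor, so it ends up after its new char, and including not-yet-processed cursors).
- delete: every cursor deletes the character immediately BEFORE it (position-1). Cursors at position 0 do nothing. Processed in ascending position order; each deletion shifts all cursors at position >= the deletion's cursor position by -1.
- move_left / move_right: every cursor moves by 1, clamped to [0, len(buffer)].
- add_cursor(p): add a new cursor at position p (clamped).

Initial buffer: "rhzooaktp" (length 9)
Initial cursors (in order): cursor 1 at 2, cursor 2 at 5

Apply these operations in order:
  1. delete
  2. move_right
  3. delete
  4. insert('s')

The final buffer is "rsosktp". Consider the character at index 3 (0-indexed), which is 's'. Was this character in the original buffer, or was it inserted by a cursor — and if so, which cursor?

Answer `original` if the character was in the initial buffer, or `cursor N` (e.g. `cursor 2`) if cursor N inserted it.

After op 1 (delete): buffer="rzoaktp" (len 7), cursors c1@1 c2@3, authorship .......
After op 2 (move_right): buffer="rzoaktp" (len 7), cursors c1@2 c2@4, authorship .......
After op 3 (delete): buffer="roktp" (len 5), cursors c1@1 c2@2, authorship .....
After op 4 (insert('s')): buffer="rsosktp" (len 7), cursors c1@2 c2@4, authorship .1.2...
Authorship (.=original, N=cursor N): . 1 . 2 . . .
Index 3: author = 2

Answer: cursor 2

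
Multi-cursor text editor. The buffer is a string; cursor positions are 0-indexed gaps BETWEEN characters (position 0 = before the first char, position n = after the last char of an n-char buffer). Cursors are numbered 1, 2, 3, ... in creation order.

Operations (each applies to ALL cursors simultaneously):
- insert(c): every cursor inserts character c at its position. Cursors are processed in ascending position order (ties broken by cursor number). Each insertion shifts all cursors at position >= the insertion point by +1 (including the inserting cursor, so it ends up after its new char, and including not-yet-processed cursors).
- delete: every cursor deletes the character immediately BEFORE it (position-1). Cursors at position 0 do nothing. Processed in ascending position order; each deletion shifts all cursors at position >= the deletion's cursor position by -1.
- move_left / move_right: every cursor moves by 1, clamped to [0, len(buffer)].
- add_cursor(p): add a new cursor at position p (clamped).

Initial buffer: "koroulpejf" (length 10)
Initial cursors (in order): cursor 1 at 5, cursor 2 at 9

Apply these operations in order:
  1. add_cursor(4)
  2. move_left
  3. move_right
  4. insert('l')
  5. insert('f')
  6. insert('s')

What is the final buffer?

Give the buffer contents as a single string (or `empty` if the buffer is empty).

After op 1 (add_cursor(4)): buffer="koroulpejf" (len 10), cursors c3@4 c1@5 c2@9, authorship ..........
After op 2 (move_left): buffer="koroulpejf" (len 10), cursors c3@3 c1@4 c2@8, authorship ..........
After op 3 (move_right): buffer="koroulpejf" (len 10), cursors c3@4 c1@5 c2@9, authorship ..........
After op 4 (insert('l')): buffer="korolullpejlf" (len 13), cursors c3@5 c1@7 c2@12, authorship ....3.1....2.
After op 5 (insert('f')): buffer="korolfulflpejlff" (len 16), cursors c3@6 c1@9 c2@15, authorship ....33.11....22.
After op 6 (insert('s')): buffer="korolfsulfslpejlfsf" (len 19), cursors c3@7 c1@11 c2@18, authorship ....333.111....222.

Answer: korolfsulfslpejlfsf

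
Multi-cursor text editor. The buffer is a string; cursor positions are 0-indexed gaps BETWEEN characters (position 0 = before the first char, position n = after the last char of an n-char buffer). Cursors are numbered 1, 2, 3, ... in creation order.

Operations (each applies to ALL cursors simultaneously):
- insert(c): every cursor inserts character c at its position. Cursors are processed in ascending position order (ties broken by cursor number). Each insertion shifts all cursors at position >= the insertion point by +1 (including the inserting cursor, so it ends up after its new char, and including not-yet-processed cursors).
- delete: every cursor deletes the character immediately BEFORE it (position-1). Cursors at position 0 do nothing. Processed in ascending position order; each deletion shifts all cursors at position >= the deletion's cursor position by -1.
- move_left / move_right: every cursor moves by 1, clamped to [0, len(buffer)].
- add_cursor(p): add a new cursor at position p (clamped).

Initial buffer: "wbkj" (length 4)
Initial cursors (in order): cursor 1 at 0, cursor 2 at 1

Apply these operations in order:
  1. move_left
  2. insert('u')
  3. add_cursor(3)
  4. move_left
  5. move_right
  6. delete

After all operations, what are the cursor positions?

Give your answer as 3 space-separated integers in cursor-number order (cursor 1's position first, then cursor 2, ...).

After op 1 (move_left): buffer="wbkj" (len 4), cursors c1@0 c2@0, authorship ....
After op 2 (insert('u')): buffer="uuwbkj" (len 6), cursors c1@2 c2@2, authorship 12....
After op 3 (add_cursor(3)): buffer="uuwbkj" (len 6), cursors c1@2 c2@2 c3@3, authorship 12....
After op 4 (move_left): buffer="uuwbkj" (len 6), cursors c1@1 c2@1 c3@2, authorship 12....
After op 5 (move_right): buffer="uuwbkj" (len 6), cursors c1@2 c2@2 c3@3, authorship 12....
After op 6 (delete): buffer="bkj" (len 3), cursors c1@0 c2@0 c3@0, authorship ...

Answer: 0 0 0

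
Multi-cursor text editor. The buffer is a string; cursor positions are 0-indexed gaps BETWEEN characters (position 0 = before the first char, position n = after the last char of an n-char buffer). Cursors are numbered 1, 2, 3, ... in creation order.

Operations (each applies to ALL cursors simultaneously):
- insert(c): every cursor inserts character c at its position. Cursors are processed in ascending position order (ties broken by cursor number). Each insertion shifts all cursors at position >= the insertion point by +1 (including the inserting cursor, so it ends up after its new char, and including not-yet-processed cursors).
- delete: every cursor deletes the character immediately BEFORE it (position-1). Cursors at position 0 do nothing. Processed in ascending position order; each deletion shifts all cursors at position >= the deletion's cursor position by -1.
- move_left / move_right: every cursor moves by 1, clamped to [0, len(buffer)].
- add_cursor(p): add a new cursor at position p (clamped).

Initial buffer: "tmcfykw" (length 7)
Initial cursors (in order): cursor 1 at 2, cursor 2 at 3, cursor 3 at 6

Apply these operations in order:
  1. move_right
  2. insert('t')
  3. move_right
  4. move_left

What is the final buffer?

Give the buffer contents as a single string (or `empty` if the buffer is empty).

After op 1 (move_right): buffer="tmcfykw" (len 7), cursors c1@3 c2@4 c3@7, authorship .......
After op 2 (insert('t')): buffer="tmctftykwt" (len 10), cursors c1@4 c2@6 c3@10, authorship ...1.2...3
After op 3 (move_right): buffer="tmctftykwt" (len 10), cursors c1@5 c2@7 c3@10, authorship ...1.2...3
After op 4 (move_left): buffer="tmctftykwt" (len 10), cursors c1@4 c2@6 c3@9, authorship ...1.2...3

Answer: tmctftykwt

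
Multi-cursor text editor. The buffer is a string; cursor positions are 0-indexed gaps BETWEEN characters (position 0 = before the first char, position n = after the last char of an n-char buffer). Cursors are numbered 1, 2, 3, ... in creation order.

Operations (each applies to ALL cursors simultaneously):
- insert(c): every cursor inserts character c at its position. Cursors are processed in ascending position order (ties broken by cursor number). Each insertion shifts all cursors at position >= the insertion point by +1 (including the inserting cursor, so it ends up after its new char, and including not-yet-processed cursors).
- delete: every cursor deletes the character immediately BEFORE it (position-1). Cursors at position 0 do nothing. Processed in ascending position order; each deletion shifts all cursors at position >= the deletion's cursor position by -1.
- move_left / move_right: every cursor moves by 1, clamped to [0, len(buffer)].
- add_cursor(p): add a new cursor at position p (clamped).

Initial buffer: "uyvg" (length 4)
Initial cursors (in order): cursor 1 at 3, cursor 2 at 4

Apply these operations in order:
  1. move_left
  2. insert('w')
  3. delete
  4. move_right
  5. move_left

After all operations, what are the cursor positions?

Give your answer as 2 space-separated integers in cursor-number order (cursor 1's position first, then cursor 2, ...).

After op 1 (move_left): buffer="uyvg" (len 4), cursors c1@2 c2@3, authorship ....
After op 2 (insert('w')): buffer="uywvwg" (len 6), cursors c1@3 c2@5, authorship ..1.2.
After op 3 (delete): buffer="uyvg" (len 4), cursors c1@2 c2@3, authorship ....
After op 4 (move_right): buffer="uyvg" (len 4), cursors c1@3 c2@4, authorship ....
After op 5 (move_left): buffer="uyvg" (len 4), cursors c1@2 c2@3, authorship ....

Answer: 2 3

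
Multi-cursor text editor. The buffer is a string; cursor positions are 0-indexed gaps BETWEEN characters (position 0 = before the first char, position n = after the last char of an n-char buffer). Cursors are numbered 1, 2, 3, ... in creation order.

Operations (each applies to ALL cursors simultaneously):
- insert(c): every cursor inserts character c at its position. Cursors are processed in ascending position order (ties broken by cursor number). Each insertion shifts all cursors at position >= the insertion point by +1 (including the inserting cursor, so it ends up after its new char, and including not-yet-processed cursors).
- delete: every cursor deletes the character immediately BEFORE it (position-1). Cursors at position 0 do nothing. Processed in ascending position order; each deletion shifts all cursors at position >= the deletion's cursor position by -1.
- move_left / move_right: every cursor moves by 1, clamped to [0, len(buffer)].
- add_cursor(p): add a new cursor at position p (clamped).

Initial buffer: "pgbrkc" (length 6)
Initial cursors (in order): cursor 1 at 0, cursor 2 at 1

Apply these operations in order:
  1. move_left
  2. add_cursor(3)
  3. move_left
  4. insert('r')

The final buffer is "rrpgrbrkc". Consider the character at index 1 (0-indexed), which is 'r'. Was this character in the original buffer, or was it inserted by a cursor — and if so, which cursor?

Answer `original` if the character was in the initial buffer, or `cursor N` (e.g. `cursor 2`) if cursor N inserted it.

Answer: cursor 2

Derivation:
After op 1 (move_left): buffer="pgbrkc" (len 6), cursors c1@0 c2@0, authorship ......
After op 2 (add_cursor(3)): buffer="pgbrkc" (len 6), cursors c1@0 c2@0 c3@3, authorship ......
After op 3 (move_left): buffer="pgbrkc" (len 6), cursors c1@0 c2@0 c3@2, authorship ......
After op 4 (insert('r')): buffer="rrpgrbrkc" (len 9), cursors c1@2 c2@2 c3@5, authorship 12..3....
Authorship (.=original, N=cursor N): 1 2 . . 3 . . . .
Index 1: author = 2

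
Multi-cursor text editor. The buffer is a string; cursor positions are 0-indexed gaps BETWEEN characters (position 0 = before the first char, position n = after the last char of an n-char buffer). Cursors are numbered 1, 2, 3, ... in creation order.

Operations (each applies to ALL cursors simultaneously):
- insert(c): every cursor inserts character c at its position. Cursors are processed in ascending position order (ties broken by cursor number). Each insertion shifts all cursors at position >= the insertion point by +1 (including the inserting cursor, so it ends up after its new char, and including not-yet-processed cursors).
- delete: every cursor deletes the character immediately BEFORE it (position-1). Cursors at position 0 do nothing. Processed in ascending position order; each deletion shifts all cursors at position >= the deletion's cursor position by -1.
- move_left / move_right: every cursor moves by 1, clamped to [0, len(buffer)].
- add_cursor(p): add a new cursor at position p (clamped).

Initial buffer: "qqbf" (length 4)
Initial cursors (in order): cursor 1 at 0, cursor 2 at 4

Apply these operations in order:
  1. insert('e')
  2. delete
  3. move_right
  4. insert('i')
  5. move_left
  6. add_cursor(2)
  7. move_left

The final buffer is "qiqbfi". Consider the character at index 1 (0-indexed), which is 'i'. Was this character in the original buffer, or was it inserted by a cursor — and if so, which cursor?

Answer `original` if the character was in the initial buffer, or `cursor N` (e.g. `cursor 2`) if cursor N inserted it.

After op 1 (insert('e')): buffer="eqqbfe" (len 6), cursors c1@1 c2@6, authorship 1....2
After op 2 (delete): buffer="qqbf" (len 4), cursors c1@0 c2@4, authorship ....
After op 3 (move_right): buffer="qqbf" (len 4), cursors c1@1 c2@4, authorship ....
After op 4 (insert('i')): buffer="qiqbfi" (len 6), cursors c1@2 c2@6, authorship .1...2
After op 5 (move_left): buffer="qiqbfi" (len 6), cursors c1@1 c2@5, authorship .1...2
After op 6 (add_cursor(2)): buffer="qiqbfi" (len 6), cursors c1@1 c3@2 c2@5, authorship .1...2
After op 7 (move_left): buffer="qiqbfi" (len 6), cursors c1@0 c3@1 c2@4, authorship .1...2
Authorship (.=original, N=cursor N): . 1 . . . 2
Index 1: author = 1

Answer: cursor 1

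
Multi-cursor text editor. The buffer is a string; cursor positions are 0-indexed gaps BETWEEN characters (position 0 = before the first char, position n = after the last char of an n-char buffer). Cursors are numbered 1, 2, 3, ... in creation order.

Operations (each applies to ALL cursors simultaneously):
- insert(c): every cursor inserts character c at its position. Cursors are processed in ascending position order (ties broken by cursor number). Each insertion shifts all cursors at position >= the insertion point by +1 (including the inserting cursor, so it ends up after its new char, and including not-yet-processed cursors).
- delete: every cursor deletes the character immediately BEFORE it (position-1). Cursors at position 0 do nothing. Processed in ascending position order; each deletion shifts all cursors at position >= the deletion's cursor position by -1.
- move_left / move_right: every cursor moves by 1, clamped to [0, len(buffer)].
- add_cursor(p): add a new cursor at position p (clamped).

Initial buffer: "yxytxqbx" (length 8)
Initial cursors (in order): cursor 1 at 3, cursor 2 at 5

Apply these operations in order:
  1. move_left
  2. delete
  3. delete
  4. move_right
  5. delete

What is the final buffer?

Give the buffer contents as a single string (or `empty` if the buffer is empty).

Answer: qbx

Derivation:
After op 1 (move_left): buffer="yxytxqbx" (len 8), cursors c1@2 c2@4, authorship ........
After op 2 (delete): buffer="yyxqbx" (len 6), cursors c1@1 c2@2, authorship ......
After op 3 (delete): buffer="xqbx" (len 4), cursors c1@0 c2@0, authorship ....
After op 4 (move_right): buffer="xqbx" (len 4), cursors c1@1 c2@1, authorship ....
After op 5 (delete): buffer="qbx" (len 3), cursors c1@0 c2@0, authorship ...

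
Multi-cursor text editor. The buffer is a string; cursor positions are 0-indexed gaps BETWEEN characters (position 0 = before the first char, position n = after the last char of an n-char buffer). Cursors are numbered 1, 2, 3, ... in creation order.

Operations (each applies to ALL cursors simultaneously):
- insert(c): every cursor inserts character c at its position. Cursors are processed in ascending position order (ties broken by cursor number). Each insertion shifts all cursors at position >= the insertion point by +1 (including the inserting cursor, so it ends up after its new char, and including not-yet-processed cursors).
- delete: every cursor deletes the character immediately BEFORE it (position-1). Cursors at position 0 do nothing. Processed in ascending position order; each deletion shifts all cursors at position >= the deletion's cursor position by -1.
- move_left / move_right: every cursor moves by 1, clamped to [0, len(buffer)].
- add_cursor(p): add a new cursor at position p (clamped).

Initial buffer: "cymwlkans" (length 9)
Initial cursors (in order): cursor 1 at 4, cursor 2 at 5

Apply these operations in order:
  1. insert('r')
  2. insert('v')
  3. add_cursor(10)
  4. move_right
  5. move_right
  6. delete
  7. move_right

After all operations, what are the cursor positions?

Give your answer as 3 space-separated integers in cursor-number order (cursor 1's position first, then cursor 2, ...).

After op 1 (insert('r')): buffer="cymwrlrkans" (len 11), cursors c1@5 c2@7, authorship ....1.2....
After op 2 (insert('v')): buffer="cymwrvlrvkans" (len 13), cursors c1@6 c2@9, authorship ....11.22....
After op 3 (add_cursor(10)): buffer="cymwrvlrvkans" (len 13), cursors c1@6 c2@9 c3@10, authorship ....11.22....
After op 4 (move_right): buffer="cymwrvlrvkans" (len 13), cursors c1@7 c2@10 c3@11, authorship ....11.22....
After op 5 (move_right): buffer="cymwrvlrvkans" (len 13), cursors c1@8 c2@11 c3@12, authorship ....11.22....
After op 6 (delete): buffer="cymwrvlvks" (len 10), cursors c1@7 c2@9 c3@9, authorship ....11.2..
After op 7 (move_right): buffer="cymwrvlvks" (len 10), cursors c1@8 c2@10 c3@10, authorship ....11.2..

Answer: 8 10 10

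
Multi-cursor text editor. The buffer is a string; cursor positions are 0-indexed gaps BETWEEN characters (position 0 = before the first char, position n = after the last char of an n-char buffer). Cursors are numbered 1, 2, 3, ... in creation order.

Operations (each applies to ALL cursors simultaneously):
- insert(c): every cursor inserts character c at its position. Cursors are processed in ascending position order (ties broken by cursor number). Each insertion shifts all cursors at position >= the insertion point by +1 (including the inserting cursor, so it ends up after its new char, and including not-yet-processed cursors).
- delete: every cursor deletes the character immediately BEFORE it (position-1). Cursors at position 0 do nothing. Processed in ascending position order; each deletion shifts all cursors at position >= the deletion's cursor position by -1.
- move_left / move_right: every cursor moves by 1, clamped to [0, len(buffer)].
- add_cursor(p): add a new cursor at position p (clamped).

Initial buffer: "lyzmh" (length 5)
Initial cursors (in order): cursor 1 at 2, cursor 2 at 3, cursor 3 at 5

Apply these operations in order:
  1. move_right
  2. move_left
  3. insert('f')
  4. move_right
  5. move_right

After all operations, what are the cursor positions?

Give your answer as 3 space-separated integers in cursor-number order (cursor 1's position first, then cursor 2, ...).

Answer: 5 7 8

Derivation:
After op 1 (move_right): buffer="lyzmh" (len 5), cursors c1@3 c2@4 c3@5, authorship .....
After op 2 (move_left): buffer="lyzmh" (len 5), cursors c1@2 c2@3 c3@4, authorship .....
After op 3 (insert('f')): buffer="lyfzfmfh" (len 8), cursors c1@3 c2@5 c3@7, authorship ..1.2.3.
After op 4 (move_right): buffer="lyfzfmfh" (len 8), cursors c1@4 c2@6 c3@8, authorship ..1.2.3.
After op 5 (move_right): buffer="lyfzfmfh" (len 8), cursors c1@5 c2@7 c3@8, authorship ..1.2.3.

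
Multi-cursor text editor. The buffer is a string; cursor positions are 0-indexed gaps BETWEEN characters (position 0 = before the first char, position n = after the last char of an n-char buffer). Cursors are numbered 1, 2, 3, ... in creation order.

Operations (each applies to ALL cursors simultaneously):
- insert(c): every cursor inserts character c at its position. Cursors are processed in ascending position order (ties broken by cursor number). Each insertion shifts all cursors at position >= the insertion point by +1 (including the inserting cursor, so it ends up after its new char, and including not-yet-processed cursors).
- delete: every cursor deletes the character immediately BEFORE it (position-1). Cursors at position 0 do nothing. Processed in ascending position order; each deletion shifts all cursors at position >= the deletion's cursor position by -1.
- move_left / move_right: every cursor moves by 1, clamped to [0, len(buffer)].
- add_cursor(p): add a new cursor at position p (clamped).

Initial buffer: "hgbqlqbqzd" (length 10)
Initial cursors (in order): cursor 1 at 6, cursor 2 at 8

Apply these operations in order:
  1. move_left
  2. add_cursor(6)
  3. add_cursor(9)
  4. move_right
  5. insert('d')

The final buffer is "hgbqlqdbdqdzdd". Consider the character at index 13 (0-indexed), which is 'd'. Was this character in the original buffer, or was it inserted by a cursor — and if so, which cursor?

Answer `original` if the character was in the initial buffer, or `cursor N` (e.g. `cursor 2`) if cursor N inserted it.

Answer: cursor 4

Derivation:
After op 1 (move_left): buffer="hgbqlqbqzd" (len 10), cursors c1@5 c2@7, authorship ..........
After op 2 (add_cursor(6)): buffer="hgbqlqbqzd" (len 10), cursors c1@5 c3@6 c2@7, authorship ..........
After op 3 (add_cursor(9)): buffer="hgbqlqbqzd" (len 10), cursors c1@5 c3@6 c2@7 c4@9, authorship ..........
After op 4 (move_right): buffer="hgbqlqbqzd" (len 10), cursors c1@6 c3@7 c2@8 c4@10, authorship ..........
After op 5 (insert('d')): buffer="hgbqlqdbdqdzdd" (len 14), cursors c1@7 c3@9 c2@11 c4@14, authorship ......1.3.2..4
Authorship (.=original, N=cursor N): . . . . . . 1 . 3 . 2 . . 4
Index 13: author = 4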